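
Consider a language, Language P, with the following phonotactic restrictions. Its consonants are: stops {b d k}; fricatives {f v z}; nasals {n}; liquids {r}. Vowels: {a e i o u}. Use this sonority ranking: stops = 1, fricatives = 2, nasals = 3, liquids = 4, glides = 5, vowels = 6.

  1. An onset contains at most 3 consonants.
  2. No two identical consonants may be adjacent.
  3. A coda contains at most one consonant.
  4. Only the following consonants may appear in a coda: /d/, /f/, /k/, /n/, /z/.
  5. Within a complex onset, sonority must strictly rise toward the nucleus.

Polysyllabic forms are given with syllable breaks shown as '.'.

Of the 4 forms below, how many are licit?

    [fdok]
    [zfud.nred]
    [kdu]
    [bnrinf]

0

[fdok] — violates constraint 5: syllable 1 onset /fd/: /f/ (fricative, 2) → /d/ (stop, 1) does not rise → illicit
[zfud.nred] — violates constraint 5: syllable 1 onset /zf/: /z/ (fricative, 2) → /f/ (fricative, 2) does not rise → illicit
[kdu] — violates constraint 5: syllable 1 onset /kd/: /k/ (stop, 1) → /d/ (stop, 1) does not rise → illicit
[bnrinf] — violates constraint 3: syllable 1 coda /nf/ has 2 consonants (> 1) → illicit
No form is licit → 0.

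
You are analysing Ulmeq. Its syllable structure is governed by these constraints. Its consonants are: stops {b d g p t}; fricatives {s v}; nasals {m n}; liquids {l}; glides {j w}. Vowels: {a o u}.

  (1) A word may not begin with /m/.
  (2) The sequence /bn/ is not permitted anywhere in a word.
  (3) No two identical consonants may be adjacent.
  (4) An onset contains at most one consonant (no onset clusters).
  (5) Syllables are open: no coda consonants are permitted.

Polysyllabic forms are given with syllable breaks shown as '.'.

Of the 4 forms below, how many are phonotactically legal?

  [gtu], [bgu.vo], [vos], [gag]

0

[gtu] — violates constraint 4: syllable 1 onset /gt/ has 2 consonants (> 1) → phonotactically illegal
[bgu.vo] — violates constraint 4: syllable 1 onset /bg/ has 2 consonants (> 1) → phonotactically illegal
[vos] — violates constraint 5: syllable 1 coda /s/ has 1 consonant (> 0) → phonotactically illegal
[gag] — violates constraint 5: syllable 1 coda /g/ has 1 consonant (> 0) → phonotactically illegal
No form is phonotactically legal → 0.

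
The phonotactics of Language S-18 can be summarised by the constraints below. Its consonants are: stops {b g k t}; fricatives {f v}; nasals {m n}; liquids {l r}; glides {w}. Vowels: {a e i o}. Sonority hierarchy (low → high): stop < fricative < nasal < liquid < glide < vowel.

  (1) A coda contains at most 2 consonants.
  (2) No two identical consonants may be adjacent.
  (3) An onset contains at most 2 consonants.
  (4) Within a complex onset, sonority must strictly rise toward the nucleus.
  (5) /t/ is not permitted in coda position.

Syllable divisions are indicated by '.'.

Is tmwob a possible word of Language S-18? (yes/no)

no

tmwob — violates constraint 3: syllable 1 onset /tmw/ has 3 consonants (> 2) → not permitted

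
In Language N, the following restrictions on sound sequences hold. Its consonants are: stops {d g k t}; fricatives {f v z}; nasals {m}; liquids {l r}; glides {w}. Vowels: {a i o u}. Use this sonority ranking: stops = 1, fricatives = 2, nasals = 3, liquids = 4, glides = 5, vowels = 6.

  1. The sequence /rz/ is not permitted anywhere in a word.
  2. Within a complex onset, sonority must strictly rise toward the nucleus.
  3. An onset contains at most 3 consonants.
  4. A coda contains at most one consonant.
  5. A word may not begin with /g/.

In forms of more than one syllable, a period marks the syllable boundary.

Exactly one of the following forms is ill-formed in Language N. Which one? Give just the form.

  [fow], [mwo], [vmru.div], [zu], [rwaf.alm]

[fow] — σ1 onset /f/, coda /w/ ok → well-formed
[mwo] — σ1 onset /mw/ (3→5 rises), coda /∅/ ok → well-formed
[vmru.div] — σ1 onset /vmr/ (2→3→4 rises), coda /∅/ ok; σ2 onset /d/, coda /v/ ok → well-formed
[zu] — σ1 onset /z/, coda /∅/ ok → well-formed
[rwaf.alm] — violates constraint 4: syllable 2 coda /lm/ has 2 consonants (> 1) → ill-formed

[rwaf.alm]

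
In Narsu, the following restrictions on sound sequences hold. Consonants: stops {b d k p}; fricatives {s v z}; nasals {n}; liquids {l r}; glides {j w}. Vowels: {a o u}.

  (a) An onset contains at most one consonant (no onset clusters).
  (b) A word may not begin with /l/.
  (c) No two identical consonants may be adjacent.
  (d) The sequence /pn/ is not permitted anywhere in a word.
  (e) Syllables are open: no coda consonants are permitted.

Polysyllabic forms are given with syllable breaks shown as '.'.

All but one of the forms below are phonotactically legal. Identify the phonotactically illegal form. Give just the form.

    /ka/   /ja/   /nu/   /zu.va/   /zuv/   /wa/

/zuv/

/ka/ — σ1 onset /k/, coda /∅/ ok → phonotactically legal
/ja/ — σ1 onset /j/, coda /∅/ ok → phonotactically legal
/nu/ — σ1 onset /n/, coda /∅/ ok → phonotactically legal
/zu.va/ — σ1 onset /z/, coda /∅/ ok; σ2 onset /v/, coda /∅/ ok → phonotactically legal
/zuv/ — violates constraint (e): syllable 1 coda /v/ has 1 consonant (> 0) → phonotactically illegal
/wa/ — σ1 onset /w/, coda /∅/ ok → phonotactically legal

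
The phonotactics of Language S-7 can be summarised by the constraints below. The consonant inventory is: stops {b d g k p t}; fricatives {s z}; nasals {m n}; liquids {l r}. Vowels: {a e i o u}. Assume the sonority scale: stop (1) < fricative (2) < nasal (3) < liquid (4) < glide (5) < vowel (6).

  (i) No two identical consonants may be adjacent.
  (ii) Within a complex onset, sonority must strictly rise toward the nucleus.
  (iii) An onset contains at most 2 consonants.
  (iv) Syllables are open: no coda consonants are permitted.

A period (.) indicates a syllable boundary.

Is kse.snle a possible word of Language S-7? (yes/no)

no

kse.snle — violates constraint (iii): syllable 2 onset /snl/ has 3 consonants (> 2) → illicit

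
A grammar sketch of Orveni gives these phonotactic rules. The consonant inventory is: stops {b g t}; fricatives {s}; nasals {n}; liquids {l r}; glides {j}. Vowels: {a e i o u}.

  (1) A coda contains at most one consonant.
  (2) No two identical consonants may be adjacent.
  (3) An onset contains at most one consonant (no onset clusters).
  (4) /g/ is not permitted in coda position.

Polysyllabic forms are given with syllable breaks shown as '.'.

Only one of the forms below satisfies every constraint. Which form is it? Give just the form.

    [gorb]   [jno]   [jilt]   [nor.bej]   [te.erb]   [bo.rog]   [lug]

[nor.bej]

[gorb] — violates constraint 1: syllable 1 coda /rb/ has 2 consonants (> 1) → not permitted
[jno] — violates constraint 3: syllable 1 onset /jn/ has 2 consonants (> 1) → not permitted
[jilt] — violates constraint 1: syllable 1 coda /lt/ has 2 consonants (> 1) → not permitted
[nor.bej] — σ1 onset /n/, coda /r/ ok; σ2 onset /b/, coda /j/ ok → permitted
[te.erb] — violates constraint 1: syllable 2 coda /rb/ has 2 consonants (> 1) → not permitted
[bo.rog] — violates constraint 4: syllable 2 coda contains /g/ → not permitted
[lug] — violates constraint 4: syllable 1 coda contains /g/ → not permitted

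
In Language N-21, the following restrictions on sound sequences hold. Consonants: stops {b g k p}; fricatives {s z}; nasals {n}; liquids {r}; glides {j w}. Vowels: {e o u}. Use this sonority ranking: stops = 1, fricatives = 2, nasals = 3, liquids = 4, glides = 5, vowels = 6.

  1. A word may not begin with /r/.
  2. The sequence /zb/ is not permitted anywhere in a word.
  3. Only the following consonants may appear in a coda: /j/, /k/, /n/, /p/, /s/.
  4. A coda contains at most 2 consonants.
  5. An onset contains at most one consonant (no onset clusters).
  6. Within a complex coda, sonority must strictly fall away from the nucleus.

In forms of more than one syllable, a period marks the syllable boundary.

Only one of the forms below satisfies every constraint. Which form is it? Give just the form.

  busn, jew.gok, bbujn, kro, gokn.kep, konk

busn — violates constraint 6: syllable 1 coda /sn/: /s/ (fricative, 2) → /n/ (nasal, 3) does not fall → ill-formed
jew.gok — violates constraint 3: syllable 1 coda contains /w/, which is not a licensed coda consonant → ill-formed
bbujn — violates constraint 5: syllable 1 onset /bb/ has 2 consonants (> 1) → ill-formed
kro — violates constraint 5: syllable 1 onset /kr/ has 2 consonants (> 1) → ill-formed
gokn.kep — violates constraint 6: syllable 1 coda /kn/: /k/ (stop, 1) → /n/ (nasal, 3) does not fall → ill-formed
konk — σ1 onset /k/, coda /nk/ (3→1 falls) ok → well-formed

konk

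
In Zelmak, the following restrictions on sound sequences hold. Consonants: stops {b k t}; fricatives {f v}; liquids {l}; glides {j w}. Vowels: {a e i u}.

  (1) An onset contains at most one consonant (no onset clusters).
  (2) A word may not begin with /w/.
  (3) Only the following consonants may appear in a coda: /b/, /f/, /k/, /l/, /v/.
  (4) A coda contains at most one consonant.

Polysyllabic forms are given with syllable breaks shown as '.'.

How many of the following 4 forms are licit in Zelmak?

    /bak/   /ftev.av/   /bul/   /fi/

3

/bak/ — σ1 onset /b/, coda /k/ ok → licit
/ftev.av/ — violates constraint 1: syllable 1 onset /ft/ has 2 consonants (> 1) → illicit
/bul/ — σ1 onset /b/, coda /l/ ok → licit
/fi/ — σ1 onset /f/, coda /∅/ ok → licit
Licit: /bak/, /bul/, /fi/ → 3.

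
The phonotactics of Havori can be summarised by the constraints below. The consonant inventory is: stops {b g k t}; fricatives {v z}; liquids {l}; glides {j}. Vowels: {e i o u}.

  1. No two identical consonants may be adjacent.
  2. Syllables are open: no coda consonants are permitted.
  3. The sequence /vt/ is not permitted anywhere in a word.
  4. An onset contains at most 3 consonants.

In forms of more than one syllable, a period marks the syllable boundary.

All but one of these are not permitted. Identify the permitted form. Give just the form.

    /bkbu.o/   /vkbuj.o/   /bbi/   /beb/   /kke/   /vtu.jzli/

/bkbu.o/

/bkbu.o/ — σ1 onset /bkb/ (3C), coda /∅/ ok; σ2 onset /∅/, coda /∅/ ok → permitted
/vkbuj.o/ — violates constraint 2: syllable 1 coda /j/ has 1 consonant (> 0) → not permitted
/bbi/ — violates constraint 1: adjacent identical consonants /bb/ → not permitted
/beb/ — violates constraint 2: syllable 1 coda /b/ has 1 consonant (> 0) → not permitted
/kke/ — violates constraint 1: adjacent identical consonants /kk/ → not permitted
/vtu.jzli/ — violates constraint 3: contains banned sequence /vt/ → not permitted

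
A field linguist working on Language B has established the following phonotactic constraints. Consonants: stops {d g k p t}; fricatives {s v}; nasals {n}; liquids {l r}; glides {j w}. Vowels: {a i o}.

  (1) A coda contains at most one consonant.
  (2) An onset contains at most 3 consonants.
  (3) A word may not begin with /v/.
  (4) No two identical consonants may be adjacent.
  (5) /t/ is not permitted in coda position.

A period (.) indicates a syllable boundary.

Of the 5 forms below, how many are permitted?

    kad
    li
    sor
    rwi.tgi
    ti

kad — σ1 onset /k/, coda /d/ ok → permitted
li — σ1 onset /l/, coda /∅/ ok → permitted
sor — σ1 onset /s/, coda /r/ ok → permitted
rwi.tgi — σ1 onset /rw/ (2C), coda /∅/ ok; σ2 onset /tg/ (2C), coda /∅/ ok → permitted
ti — σ1 onset /t/, coda /∅/ ok → permitted
Permitted: kad, li, sor, rwi.tgi, ti → 5.

5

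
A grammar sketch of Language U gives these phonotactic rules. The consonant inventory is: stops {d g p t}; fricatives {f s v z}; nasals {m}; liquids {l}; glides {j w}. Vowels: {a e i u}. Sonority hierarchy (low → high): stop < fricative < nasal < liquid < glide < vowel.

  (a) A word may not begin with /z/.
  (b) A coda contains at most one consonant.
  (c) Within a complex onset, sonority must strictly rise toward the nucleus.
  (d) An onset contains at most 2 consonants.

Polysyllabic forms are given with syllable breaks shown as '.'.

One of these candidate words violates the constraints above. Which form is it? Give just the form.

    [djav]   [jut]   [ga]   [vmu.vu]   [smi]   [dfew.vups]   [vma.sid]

[djav] — σ1 onset /dj/ (1→5 rises), coda /v/ ok → licit
[jut] — σ1 onset /j/, coda /t/ ok → licit
[ga] — σ1 onset /g/, coda /∅/ ok → licit
[vmu.vu] — σ1 onset /vm/ (2→3 rises), coda /∅/ ok; σ2 onset /v/, coda /∅/ ok → licit
[smi] — σ1 onset /sm/ (2→3 rises), coda /∅/ ok → licit
[dfew.vups] — violates constraint (b): syllable 2 coda /ps/ has 2 consonants (> 1) → illicit
[vma.sid] — σ1 onset /vm/ (2→3 rises), coda /∅/ ok; σ2 onset /s/, coda /d/ ok → licit

[dfew.vups]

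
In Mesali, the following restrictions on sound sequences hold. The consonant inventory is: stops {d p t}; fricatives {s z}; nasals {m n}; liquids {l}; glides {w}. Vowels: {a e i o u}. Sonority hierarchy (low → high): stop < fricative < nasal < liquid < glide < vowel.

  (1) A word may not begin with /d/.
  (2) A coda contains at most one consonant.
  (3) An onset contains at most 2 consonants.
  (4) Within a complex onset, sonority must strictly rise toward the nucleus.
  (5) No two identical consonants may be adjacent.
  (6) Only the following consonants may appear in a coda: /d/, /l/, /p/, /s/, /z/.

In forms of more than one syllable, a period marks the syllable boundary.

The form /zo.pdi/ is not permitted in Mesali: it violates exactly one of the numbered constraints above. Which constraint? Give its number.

4

/zo.pdi/: syllable 2 onset /pd/: /p/ (stop, 1) → /d/ (stop, 1) does not rise.
This is a violation of constraint 4: "Within a complex onset, sonority must strictly rise toward the nucleus."
The remaining constraints (1, 2, 3, 5, 6) are satisfied.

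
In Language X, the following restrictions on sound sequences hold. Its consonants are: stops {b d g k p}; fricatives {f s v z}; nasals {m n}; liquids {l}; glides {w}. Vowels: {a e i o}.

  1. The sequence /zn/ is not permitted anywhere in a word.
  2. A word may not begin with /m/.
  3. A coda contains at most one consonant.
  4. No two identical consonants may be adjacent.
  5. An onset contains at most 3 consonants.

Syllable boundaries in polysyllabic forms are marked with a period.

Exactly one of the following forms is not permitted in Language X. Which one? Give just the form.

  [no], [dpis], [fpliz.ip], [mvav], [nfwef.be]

[no] — σ1 onset /n/, coda /∅/ ok → permitted
[dpis] — σ1 onset /dp/ (2C), coda /s/ ok → permitted
[fpliz.ip] — σ1 onset /fpl/ (3C), coda /z/ ok; σ2 onset /∅/, coda /p/ ok → permitted
[mvav] — violates constraint 2: word begins with /m/ → not permitted
[nfwef.be] — σ1 onset /nfw/ (3C), coda /f/ ok; σ2 onset /b/, coda /∅/ ok → permitted

[mvav]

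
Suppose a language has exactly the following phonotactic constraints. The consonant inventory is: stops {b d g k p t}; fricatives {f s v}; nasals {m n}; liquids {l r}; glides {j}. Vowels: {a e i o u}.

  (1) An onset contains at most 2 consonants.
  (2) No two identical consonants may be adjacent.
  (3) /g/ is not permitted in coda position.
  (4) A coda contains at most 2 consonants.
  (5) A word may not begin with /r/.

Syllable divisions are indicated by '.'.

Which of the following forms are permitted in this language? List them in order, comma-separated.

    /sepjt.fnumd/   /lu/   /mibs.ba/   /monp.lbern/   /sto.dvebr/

/lu/, /mibs.ba/, /monp.lbern/, /sto.dvebr/

/sepjt.fnumd/ — violates constraint 4: syllable 1 coda /pjt/ has 3 consonants (> 2) → not permitted
/lu/ — σ1 onset /l/, coda /∅/ ok → permitted
/mibs.ba/ — σ1 onset /m/, coda /bs/ (2C) ok; σ2 onset /b/, coda /∅/ ok → permitted
/monp.lbern/ — σ1 onset /m/, coda /np/ (2C) ok; σ2 onset /lb/ (2C), coda /rn/ (2C) ok → permitted
/sto.dvebr/ — σ1 onset /st/ (2C), coda /∅/ ok; σ2 onset /dv/ (2C), coda /br/ (2C) ok → permitted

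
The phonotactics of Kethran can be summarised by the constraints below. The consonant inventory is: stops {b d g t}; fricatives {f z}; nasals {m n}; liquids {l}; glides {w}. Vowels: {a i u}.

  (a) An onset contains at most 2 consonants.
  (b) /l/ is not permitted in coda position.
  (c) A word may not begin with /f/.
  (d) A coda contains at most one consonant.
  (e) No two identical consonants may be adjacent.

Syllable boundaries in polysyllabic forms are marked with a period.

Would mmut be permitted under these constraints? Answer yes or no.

no

mmut — violates constraint (e): adjacent identical consonants /mm/ → not permitted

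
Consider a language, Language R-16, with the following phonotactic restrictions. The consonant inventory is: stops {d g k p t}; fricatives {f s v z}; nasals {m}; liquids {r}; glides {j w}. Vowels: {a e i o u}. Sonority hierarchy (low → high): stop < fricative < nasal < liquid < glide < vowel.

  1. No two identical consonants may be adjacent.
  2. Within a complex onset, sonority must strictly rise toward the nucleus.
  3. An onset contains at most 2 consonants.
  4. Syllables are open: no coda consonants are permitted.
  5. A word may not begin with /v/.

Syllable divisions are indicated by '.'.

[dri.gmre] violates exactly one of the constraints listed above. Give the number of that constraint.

3

[dri.gmre]: syllable 2 onset /gmr/ has 3 consonants (> 2).
This is a violation of constraint 3: "An onset contains at most 2 consonants."
The remaining constraints (1, 2, 4, 5) are satisfied.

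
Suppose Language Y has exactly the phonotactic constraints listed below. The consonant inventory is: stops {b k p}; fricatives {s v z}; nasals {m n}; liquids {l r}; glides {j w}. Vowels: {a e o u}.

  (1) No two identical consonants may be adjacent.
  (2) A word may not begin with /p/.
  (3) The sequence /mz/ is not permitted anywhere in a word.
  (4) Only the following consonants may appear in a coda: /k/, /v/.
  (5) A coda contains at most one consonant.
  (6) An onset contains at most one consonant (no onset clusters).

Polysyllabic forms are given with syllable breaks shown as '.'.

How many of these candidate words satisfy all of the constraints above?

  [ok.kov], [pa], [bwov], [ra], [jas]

[ok.kov] — violates constraint 1: adjacent identical consonants /kk/ → not permitted
[pa] — violates constraint 2: word begins with /p/ → not permitted
[bwov] — violates constraint 6: syllable 1 onset /bw/ has 2 consonants (> 1) → not permitted
[ra] — σ1 onset /r/, coda /∅/ ok → permitted
[jas] — violates constraint 4: syllable 1 coda contains /s/, which is not a licensed coda consonant → not permitted
Permitted: [ra] → 1.

1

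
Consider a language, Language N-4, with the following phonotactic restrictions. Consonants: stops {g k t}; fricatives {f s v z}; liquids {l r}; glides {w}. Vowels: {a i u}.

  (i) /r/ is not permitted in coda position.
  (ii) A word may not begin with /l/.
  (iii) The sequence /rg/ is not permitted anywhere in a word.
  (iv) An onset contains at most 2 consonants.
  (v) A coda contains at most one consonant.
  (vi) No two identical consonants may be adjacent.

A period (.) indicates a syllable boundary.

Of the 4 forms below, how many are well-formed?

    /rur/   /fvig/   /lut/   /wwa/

1

/rur/ — violates constraint (i): syllable 1 coda contains /r/ → ill-formed
/fvig/ — σ1 onset /fv/ (2C), coda /g/ ok → well-formed
/lut/ — violates constraint (ii): word begins with /l/ → ill-formed
/wwa/ — violates constraint (vi): adjacent identical consonants /ww/ → ill-formed
Well-formed: /fvig/ → 1.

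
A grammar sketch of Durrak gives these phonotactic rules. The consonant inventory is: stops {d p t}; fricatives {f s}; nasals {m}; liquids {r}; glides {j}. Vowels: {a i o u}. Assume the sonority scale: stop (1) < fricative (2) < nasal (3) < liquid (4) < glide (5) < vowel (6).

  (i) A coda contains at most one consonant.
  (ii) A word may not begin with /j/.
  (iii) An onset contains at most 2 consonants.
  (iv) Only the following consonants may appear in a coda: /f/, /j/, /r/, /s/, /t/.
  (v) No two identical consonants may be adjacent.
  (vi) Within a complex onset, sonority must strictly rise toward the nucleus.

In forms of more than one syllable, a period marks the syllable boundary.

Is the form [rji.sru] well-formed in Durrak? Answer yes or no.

yes

[rji.sru] — σ1 onset /rj/ (4→5 rises), coda /∅/ ok; σ2 onset /sr/ (2→4 rises), coda /∅/ ok → well-formed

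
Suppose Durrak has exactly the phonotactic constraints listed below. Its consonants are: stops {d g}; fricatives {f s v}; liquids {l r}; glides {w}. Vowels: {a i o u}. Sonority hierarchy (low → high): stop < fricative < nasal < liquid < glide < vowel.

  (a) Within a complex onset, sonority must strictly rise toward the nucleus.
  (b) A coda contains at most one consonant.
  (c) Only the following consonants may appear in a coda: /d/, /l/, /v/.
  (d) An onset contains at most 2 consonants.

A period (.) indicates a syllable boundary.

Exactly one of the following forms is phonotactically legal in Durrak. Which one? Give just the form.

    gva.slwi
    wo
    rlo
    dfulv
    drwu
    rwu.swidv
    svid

gva.slwi — violates constraint (d): syllable 2 onset /slw/ has 3 consonants (> 2) → phonotactically illegal
wo — σ1 onset /w/, coda /∅/ ok → phonotactically legal
rlo — violates constraint (a): syllable 1 onset /rl/: /r/ (liquid, 4) → /l/ (liquid, 4) does not rise → phonotactically illegal
dfulv — violates constraint (b): syllable 1 coda /lv/ has 2 consonants (> 1) → phonotactically illegal
drwu — violates constraint (d): syllable 1 onset /drw/ has 3 consonants (> 2) → phonotactically illegal
rwu.swidv — violates constraint (b): syllable 2 coda /dv/ has 2 consonants (> 1) → phonotactically illegal
svid — violates constraint (a): syllable 1 onset /sv/: /s/ (fricative, 2) → /v/ (fricative, 2) does not rise → phonotactically illegal

wo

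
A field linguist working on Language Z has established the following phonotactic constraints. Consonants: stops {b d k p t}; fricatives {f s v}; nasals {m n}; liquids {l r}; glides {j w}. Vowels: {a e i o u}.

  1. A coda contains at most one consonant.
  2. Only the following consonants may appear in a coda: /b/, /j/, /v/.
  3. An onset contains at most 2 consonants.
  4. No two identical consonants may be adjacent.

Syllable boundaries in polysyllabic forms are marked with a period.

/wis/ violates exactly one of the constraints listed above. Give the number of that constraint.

2

/wis/: syllable 1 coda contains /s/, which is not a licensed coda consonant.
This is a violation of constraint 2: "Only the following consonants may appear in a coda: /b/, /j/, /v/."
The remaining constraints (1, 3, 4) are satisfied.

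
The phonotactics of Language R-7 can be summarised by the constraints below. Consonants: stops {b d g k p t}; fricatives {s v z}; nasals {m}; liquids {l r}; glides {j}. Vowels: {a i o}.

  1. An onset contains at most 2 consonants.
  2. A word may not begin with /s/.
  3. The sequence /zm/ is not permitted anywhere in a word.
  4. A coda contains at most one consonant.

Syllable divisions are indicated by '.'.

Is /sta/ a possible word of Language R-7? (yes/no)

/sta/ — violates constraint 2: word begins with /s/ → illicit

no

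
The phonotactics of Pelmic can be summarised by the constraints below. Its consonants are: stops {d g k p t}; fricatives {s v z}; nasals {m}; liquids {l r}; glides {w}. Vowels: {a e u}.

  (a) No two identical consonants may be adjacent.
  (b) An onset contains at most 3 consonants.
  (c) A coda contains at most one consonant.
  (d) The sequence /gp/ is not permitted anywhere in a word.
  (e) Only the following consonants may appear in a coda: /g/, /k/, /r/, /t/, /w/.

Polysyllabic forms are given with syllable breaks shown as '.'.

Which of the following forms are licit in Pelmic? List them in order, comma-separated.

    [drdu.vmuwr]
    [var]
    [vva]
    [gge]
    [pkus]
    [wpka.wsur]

[var], [wpka.wsur]

[drdu.vmuwr] — violates constraint (c): syllable 2 coda /wr/ has 2 consonants (> 1) → illicit
[var] — σ1 onset /v/, coda /r/ ok → licit
[vva] — violates constraint (a): adjacent identical consonants /vv/ → illicit
[gge] — violates constraint (a): adjacent identical consonants /gg/ → illicit
[pkus] — violates constraint (e): syllable 1 coda contains /s/, which is not a licensed coda consonant → illicit
[wpka.wsur] — σ1 onset /wpk/ (3C), coda /∅/ ok; σ2 onset /ws/ (2C), coda /r/ ok → licit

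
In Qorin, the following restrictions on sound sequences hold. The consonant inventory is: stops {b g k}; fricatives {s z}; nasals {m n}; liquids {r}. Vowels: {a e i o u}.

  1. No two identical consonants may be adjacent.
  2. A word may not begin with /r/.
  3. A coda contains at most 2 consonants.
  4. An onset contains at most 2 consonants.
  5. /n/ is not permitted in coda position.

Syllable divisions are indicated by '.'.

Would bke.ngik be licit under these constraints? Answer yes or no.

yes

bke.ngik — σ1 onset /bk/ (2C), coda /∅/ ok; σ2 onset /ng/ (2C), coda /k/ ok → licit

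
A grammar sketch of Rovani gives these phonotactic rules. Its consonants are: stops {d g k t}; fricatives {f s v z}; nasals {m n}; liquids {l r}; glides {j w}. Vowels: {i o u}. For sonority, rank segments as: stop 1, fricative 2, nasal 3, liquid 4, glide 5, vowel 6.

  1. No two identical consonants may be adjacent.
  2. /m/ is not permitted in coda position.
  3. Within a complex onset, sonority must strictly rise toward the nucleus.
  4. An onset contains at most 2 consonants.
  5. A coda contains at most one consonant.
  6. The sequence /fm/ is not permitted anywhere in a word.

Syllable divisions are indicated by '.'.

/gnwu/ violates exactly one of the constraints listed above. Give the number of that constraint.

4

/gnwu/: syllable 1 onset /gnw/ has 3 consonants (> 2).
This is a violation of constraint 4: "An onset contains at most 2 consonants."
The remaining constraints (1, 2, 3, 5, 6) are satisfied.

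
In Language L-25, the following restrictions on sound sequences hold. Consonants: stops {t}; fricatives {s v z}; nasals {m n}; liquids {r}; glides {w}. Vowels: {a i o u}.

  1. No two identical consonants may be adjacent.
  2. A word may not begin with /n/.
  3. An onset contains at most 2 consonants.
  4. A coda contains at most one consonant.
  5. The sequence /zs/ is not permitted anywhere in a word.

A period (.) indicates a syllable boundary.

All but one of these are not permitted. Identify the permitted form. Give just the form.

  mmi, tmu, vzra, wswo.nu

tmu

mmi — violates constraint 1: adjacent identical consonants /mm/ → not permitted
tmu — σ1 onset /tm/ (2C), coda /∅/ ok → permitted
vzra — violates constraint 3: syllable 1 onset /vzr/ has 3 consonants (> 2) → not permitted
wswo.nu — violates constraint 3: syllable 1 onset /wsw/ has 3 consonants (> 2) → not permitted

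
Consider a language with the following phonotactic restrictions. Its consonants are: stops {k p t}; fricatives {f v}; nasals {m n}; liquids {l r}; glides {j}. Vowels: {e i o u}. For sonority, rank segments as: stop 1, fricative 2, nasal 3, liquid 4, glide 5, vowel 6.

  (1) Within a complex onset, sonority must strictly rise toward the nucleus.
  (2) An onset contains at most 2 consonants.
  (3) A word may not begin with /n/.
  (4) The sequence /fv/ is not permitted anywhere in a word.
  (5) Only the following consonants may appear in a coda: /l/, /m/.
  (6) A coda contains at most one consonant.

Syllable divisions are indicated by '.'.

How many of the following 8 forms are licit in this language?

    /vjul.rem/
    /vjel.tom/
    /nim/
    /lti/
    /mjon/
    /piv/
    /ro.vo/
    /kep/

3

/vjul.rem/ — σ1 onset /vj/ (2→5 rises), coda /l/ ok; σ2 onset /r/, coda /m/ ok → licit
/vjel.tom/ — σ1 onset /vj/ (2→5 rises), coda /l/ ok; σ2 onset /t/, coda /m/ ok → licit
/nim/ — violates constraint 3: word begins with /n/ → illicit
/lti/ — violates constraint 1: syllable 1 onset /lt/: /l/ (liquid, 4) → /t/ (stop, 1) does not rise → illicit
/mjon/ — violates constraint 5: syllable 1 coda contains /n/, which is not a licensed coda consonant → illicit
/piv/ — violates constraint 5: syllable 1 coda contains /v/, which is not a licensed coda consonant → illicit
/ro.vo/ — σ1 onset /r/, coda /∅/ ok; σ2 onset /v/, coda /∅/ ok → licit
/kep/ — violates constraint 5: syllable 1 coda contains /p/, which is not a licensed coda consonant → illicit
Licit: /vjul.rem/, /vjel.tom/, /ro.vo/ → 3.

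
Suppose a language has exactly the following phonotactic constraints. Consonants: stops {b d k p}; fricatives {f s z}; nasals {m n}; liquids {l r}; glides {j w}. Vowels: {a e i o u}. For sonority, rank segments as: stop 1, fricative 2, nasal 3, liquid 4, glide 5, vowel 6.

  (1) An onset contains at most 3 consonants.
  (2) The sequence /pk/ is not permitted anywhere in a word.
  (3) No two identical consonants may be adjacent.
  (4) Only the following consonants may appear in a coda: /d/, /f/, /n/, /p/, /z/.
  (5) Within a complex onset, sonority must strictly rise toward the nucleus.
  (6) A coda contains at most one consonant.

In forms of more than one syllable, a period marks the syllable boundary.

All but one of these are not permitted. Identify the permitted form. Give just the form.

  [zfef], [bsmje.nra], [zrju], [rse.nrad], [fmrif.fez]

[zfef] — violates constraint 5: syllable 1 onset /zf/: /z/ (fricative, 2) → /f/ (fricative, 2) does not rise → not permitted
[bsmje.nra] — violates constraint 1: syllable 1 onset /bsmj/ has 4 consonants (> 3) → not permitted
[zrju] — σ1 onset /zrj/ (2→4→5 rises), coda /∅/ ok → permitted
[rse.nrad] — violates constraint 5: syllable 1 onset /rs/: /r/ (liquid, 4) → /s/ (fricative, 2) does not rise → not permitted
[fmrif.fez] — violates constraint 3: adjacent identical consonants /ff/ → not permitted

[zrju]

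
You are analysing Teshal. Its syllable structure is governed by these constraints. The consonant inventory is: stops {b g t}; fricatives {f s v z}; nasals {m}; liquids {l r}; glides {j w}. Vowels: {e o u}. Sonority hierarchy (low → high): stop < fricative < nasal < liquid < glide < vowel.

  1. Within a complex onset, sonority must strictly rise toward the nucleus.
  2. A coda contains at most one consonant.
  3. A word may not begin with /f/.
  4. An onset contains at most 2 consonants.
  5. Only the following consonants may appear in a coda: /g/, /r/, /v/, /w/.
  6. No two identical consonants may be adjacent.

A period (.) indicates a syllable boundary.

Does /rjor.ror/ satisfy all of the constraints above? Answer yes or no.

/rjor.ror/ — violates constraint 6: adjacent identical consonants /rr/ → not permitted

no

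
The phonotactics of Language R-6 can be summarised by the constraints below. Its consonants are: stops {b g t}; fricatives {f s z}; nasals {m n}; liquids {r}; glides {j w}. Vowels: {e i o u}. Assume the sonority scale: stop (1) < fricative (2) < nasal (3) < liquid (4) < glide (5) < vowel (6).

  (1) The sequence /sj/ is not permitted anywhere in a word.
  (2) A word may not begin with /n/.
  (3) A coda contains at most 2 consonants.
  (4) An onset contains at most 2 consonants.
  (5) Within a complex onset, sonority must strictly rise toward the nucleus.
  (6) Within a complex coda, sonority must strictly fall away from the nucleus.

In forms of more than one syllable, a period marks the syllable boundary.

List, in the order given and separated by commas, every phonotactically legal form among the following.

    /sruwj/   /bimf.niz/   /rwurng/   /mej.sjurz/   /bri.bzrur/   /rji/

/sruwj/ — violates constraint 6: syllable 1 coda /wj/: /w/ (glide, 5) → /j/ (glide, 5) does not fall → phonotactically illegal
/bimf.niz/ — σ1 onset /b/, coda /mf/ (3→2 falls) ok; σ2 onset /n/, coda /z/ ok → phonotactically legal
/rwurng/ — violates constraint 3: syllable 1 coda /rng/ has 3 consonants (> 2) → phonotactically illegal
/mej.sjurz/ — violates constraint 1: contains banned sequence /sj/ → phonotactically illegal
/bri.bzrur/ — violates constraint 4: syllable 2 onset /bzr/ has 3 consonants (> 2) → phonotactically illegal
/rji/ — σ1 onset /rj/ (4→5 rises), coda /∅/ ok → phonotactically legal

/bimf.niz/, /rji/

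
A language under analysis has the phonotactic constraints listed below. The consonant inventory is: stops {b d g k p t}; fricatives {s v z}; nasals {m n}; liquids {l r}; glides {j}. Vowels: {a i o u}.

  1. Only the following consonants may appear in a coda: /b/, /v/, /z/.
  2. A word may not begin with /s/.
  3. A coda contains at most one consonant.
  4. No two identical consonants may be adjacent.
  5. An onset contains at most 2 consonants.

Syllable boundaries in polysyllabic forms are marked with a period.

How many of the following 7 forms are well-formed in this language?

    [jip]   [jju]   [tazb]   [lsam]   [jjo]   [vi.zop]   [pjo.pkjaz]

0

[jip] — violates constraint 1: syllable 1 coda contains /p/, which is not a licensed coda consonant → ill-formed
[jju] — violates constraint 4: adjacent identical consonants /jj/ → ill-formed
[tazb] — violates constraint 3: syllable 1 coda /zb/ has 2 consonants (> 1) → ill-formed
[lsam] — violates constraint 1: syllable 1 coda contains /m/, which is not a licensed coda consonant → ill-formed
[jjo] — violates constraint 4: adjacent identical consonants /jj/ → ill-formed
[vi.zop] — violates constraint 1: syllable 2 coda contains /p/, which is not a licensed coda consonant → ill-formed
[pjo.pkjaz] — violates constraint 5: syllable 2 onset /pkj/ has 3 consonants (> 2) → ill-formed
No form is well-formed → 0.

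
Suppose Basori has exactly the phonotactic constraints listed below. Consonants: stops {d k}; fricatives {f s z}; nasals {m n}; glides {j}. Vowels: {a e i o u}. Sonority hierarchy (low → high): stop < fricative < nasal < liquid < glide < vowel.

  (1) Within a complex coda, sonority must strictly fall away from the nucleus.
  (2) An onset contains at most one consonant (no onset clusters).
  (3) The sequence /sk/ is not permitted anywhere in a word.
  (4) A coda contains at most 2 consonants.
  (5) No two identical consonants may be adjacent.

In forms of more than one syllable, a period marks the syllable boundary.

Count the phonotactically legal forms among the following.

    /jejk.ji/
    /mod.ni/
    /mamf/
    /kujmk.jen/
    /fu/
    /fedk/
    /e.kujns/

/jejk.ji/ — σ1 onset /j/, coda /jk/ (5→1 falls) ok; σ2 onset /j/, coda /∅/ ok → phonotactically legal
/mod.ni/ — σ1 onset /m/, coda /d/ ok; σ2 onset /n/, coda /∅/ ok → phonotactically legal
/mamf/ — σ1 onset /m/, coda /mf/ (3→2 falls) ok → phonotactically legal
/kujmk.jen/ — violates constraint 4: syllable 1 coda /jmk/ has 3 consonants (> 2) → phonotactically illegal
/fu/ — σ1 onset /f/, coda /∅/ ok → phonotactically legal
/fedk/ — violates constraint 1: syllable 1 coda /dk/: /d/ (stop, 1) → /k/ (stop, 1) does not fall → phonotactically illegal
/e.kujns/ — violates constraint 4: syllable 2 coda /jns/ has 3 consonants (> 2) → phonotactically illegal
Phonotactically legal: /jejk.ji/, /mod.ni/, /mamf/, /fu/ → 4.

4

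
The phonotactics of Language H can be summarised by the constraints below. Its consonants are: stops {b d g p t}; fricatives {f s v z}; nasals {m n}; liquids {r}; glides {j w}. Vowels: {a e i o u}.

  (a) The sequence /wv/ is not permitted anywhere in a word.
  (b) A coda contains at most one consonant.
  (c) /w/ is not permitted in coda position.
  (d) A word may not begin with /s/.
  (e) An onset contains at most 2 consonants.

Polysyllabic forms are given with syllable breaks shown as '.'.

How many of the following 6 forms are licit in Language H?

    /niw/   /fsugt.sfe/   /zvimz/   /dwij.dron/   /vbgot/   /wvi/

/niw/ — violates constraint (c): syllable 1 coda contains /w/ → illicit
/fsugt.sfe/ — violates constraint (b): syllable 1 coda /gt/ has 2 consonants (> 1) → illicit
/zvimz/ — violates constraint (b): syllable 1 coda /mz/ has 2 consonants (> 1) → illicit
/dwij.dron/ — σ1 onset /dw/ (2C), coda /j/ ok; σ2 onset /dr/ (2C), coda /n/ ok → licit
/vbgot/ — violates constraint (e): syllable 1 onset /vbg/ has 3 consonants (> 2) → illicit
/wvi/ — violates constraint (a): contains banned sequence /wv/ → illicit
Licit: /dwij.dron/ → 1.

1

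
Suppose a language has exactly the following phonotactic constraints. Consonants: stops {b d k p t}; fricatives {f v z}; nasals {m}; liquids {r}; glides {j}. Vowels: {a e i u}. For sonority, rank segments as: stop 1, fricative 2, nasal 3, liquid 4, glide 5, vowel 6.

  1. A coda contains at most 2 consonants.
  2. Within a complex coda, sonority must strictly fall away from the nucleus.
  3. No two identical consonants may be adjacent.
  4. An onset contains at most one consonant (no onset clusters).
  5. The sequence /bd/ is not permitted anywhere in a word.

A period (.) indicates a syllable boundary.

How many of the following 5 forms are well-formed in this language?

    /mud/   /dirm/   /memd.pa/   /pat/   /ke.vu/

/mud/ — σ1 onset /m/, coda /d/ ok → well-formed
/dirm/ — σ1 onset /d/, coda /rm/ (4→3 falls) ok → well-formed
/memd.pa/ — σ1 onset /m/, coda /md/ (3→1 falls) ok; σ2 onset /p/, coda /∅/ ok → well-formed
/pat/ — σ1 onset /p/, coda /t/ ok → well-formed
/ke.vu/ — σ1 onset /k/, coda /∅/ ok; σ2 onset /v/, coda /∅/ ok → well-formed
Well-formed: /mud/, /dirm/, /memd.pa/, /pat/, /ke.vu/ → 5.

5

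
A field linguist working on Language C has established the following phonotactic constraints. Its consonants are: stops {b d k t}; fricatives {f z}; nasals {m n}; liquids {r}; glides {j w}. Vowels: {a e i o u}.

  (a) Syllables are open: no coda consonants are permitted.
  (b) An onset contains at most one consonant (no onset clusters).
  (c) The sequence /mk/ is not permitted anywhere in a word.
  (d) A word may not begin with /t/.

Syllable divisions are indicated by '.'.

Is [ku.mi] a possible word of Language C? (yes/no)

[ku.mi] — σ1 onset /k/, coda /∅/ ok; σ2 onset /m/, coda /∅/ ok → permitted

yes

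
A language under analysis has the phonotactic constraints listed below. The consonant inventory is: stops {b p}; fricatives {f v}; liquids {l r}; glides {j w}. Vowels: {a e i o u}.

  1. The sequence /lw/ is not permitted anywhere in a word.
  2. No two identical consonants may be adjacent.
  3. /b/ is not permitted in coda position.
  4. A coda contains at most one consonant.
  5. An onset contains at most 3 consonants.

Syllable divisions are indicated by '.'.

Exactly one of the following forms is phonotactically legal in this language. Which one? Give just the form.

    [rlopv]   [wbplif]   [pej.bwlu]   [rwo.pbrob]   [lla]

[rlopv] — violates constraint 4: syllable 1 coda /pv/ has 2 consonants (> 1) → phonotactically illegal
[wbplif] — violates constraint 5: syllable 1 onset /wbpl/ has 4 consonants (> 3) → phonotactically illegal
[pej.bwlu] — σ1 onset /p/, coda /j/ ok; σ2 onset /bwl/ (3C), coda /∅/ ok → phonotactically legal
[rwo.pbrob] — violates constraint 3: syllable 2 coda contains /b/ → phonotactically illegal
[lla] — violates constraint 2: adjacent identical consonants /ll/ → phonotactically illegal

[pej.bwlu]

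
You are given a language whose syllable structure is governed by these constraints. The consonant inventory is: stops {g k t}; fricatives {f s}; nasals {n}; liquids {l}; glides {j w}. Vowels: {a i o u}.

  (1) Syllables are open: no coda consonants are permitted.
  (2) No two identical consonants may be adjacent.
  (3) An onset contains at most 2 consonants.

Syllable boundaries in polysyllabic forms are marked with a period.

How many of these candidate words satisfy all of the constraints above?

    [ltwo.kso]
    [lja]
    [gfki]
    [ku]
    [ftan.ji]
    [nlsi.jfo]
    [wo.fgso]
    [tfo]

[ltwo.kso] — violates constraint 3: syllable 1 onset /ltw/ has 3 consonants (> 2) → illicit
[lja] — σ1 onset /lj/ (2C), coda /∅/ ok → licit
[gfki] — violates constraint 3: syllable 1 onset /gfk/ has 3 consonants (> 2) → illicit
[ku] — σ1 onset /k/, coda /∅/ ok → licit
[ftan.ji] — violates constraint 1: syllable 1 coda /n/ has 1 consonant (> 0) → illicit
[nlsi.jfo] — violates constraint 3: syllable 1 onset /nls/ has 3 consonants (> 2) → illicit
[wo.fgso] — violates constraint 3: syllable 2 onset /fgs/ has 3 consonants (> 2) → illicit
[tfo] — σ1 onset /tf/ (2C), coda /∅/ ok → licit
Licit: [lja], [ku], [tfo] → 3.

3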